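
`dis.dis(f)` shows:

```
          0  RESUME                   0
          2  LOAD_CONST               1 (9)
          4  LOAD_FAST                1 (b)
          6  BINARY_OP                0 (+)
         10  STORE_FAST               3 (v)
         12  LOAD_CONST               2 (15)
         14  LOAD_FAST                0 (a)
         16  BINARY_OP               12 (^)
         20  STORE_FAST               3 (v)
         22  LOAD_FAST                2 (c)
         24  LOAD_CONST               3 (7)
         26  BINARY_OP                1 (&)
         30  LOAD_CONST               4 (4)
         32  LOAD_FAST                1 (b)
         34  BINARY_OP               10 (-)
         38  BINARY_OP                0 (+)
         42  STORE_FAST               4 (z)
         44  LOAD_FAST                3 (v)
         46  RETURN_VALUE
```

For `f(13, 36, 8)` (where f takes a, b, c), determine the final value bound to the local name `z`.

-32

LOAD_CONST → push 9. Stack: [9]
LOAD_FAST b → push 36. Stack: [9, 36]
BINARY_OP + → 9 + 36 = 45. Stack: [45]
STORE_FAST v → v=45. Stack: []
LOAD_CONST → push 15. Stack: [15]
LOAD_FAST a → push 13. Stack: [15, 13]
BINARY_OP ^ → 15 ^ 13 = 2. Stack: [2]
STORE_FAST v → v=2. Stack: []
LOAD_FAST c → push 8. Stack: [8]
LOAD_CONST → push 7. Stack: [8, 7]
BINARY_OP & → 8 & 7 = 0. Stack: [0]
LOAD_CONST → push 4. Stack: [0, 4]
LOAD_FAST b → push 36. Stack: [0, 4, 36]
BINARY_OP - → 4 - 36 = -32. Stack: [0, -32]
BINARY_OP + → 0 + -32 = -32. Stack: [-32]
STORE_FAST z → z=-32. Stack: []
LOAD_FAST v → push 2. Stack: [2]
RETURN_VALUE → return 2.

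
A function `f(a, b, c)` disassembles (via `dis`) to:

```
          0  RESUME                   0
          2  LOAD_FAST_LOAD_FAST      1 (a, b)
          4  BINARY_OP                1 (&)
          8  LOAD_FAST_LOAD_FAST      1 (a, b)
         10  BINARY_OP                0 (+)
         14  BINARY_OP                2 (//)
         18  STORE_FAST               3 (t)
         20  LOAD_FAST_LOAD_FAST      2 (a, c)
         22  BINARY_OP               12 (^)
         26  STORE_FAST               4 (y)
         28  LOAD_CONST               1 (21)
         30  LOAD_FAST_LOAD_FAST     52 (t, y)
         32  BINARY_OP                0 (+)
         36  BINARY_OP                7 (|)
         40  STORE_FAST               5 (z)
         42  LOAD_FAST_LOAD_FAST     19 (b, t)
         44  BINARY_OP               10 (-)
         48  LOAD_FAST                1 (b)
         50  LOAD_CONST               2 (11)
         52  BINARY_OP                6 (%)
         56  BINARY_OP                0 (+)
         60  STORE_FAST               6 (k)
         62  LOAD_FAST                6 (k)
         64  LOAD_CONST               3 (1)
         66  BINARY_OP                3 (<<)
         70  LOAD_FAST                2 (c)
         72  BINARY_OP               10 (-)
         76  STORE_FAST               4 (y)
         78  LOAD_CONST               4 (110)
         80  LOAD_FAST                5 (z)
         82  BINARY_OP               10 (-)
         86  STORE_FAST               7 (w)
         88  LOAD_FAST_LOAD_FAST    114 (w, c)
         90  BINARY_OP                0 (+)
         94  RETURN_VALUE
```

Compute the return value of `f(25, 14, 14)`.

LOAD_FAST_LOAD_FAST a,b → push 25,14. Stack: [25, 14]
BINARY_OP & → 25 & 14 = 8. Stack: [8]
LOAD_FAST_LOAD_FAST a,b → push 25,14. Stack: [8, 25, 14]
BINARY_OP + → 25 + 14 = 39. Stack: [8, 39]
BINARY_OP // → 8 // 39 = 0. Stack: [0]
STORE_FAST t → t=0. Stack: []
LOAD_FAST_LOAD_FAST a,c → push 25,14. Stack: [25, 14]
BINARY_OP ^ → 25 ^ 14 = 23. Stack: [23]
STORE_FAST y → y=23. Stack: []
LOAD_CONST → push 21. Stack: [21]
LOAD_FAST_LOAD_FAST t,y → push 0,23. Stack: [21, 0, 23]
BINARY_OP + → 0 + 23 = 23. Stack: [21, 23]
BINARY_OP | → 21 | 23 = 23. Stack: [23]
STORE_FAST z → z=23. Stack: []
LOAD_FAST_LOAD_FAST b,t → push 14,0. Stack: [14, 0]
BINARY_OP - → 14 - 0 = 14. Stack: [14]
LOAD_FAST b → push 14. Stack: [14, 14]
LOAD_CONST → push 11. Stack: [14, 14, 11]
BINARY_OP % → 14 % 11 = 3. Stack: [14, 3]
BINARY_OP + → 14 + 3 = 17. Stack: [17]
STORE_FAST k → k=17. Stack: []
LOAD_FAST k → push 17. Stack: [17]
LOAD_CONST → push 1. Stack: [17, 1]
BINARY_OP << → 17 << 1 = 34. Stack: [34]
LOAD_FAST c → push 14. Stack: [34, 14]
BINARY_OP - → 34 - 14 = 20. Stack: [20]
STORE_FAST y → y=20. Stack: []
LOAD_CONST → push 110. Stack: [110]
LOAD_FAST z → push 23. Stack: [110, 23]
BINARY_OP - → 110 - 23 = 87. Stack: [87]
STORE_FAST w → w=87. Stack: []
LOAD_FAST_LOAD_FAST w,c → push 87,14. Stack: [87, 14]
BINARY_OP + → 87 + 14 = 101. Stack: [101]
RETURN_VALUE → return 101.

101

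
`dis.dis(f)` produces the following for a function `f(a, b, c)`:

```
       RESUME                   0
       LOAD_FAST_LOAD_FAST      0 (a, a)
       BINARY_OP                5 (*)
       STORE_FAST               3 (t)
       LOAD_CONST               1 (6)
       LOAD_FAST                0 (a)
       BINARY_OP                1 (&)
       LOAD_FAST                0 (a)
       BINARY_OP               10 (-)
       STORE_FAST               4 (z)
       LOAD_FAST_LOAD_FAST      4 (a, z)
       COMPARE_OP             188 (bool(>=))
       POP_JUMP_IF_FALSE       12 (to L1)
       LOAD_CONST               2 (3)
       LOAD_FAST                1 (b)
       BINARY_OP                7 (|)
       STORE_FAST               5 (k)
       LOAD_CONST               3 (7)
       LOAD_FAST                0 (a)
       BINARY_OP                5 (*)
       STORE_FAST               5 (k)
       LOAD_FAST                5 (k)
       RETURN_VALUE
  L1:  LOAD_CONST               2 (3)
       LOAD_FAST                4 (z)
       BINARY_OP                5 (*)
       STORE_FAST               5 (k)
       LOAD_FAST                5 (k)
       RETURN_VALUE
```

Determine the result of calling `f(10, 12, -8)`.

LOAD_FAST_LOAD_FAST a,a → push 10,10. Stack: [10, 10]
BINARY_OP * → 10 * 10 = 100. Stack: [100]
STORE_FAST t → t=100. Stack: []
LOAD_CONST → push 6. Stack: [6]
LOAD_FAST a → push 10. Stack: [6, 10]
BINARY_OP & → 6 & 10 = 2. Stack: [2]
LOAD_FAST a → push 10. Stack: [2, 10]
BINARY_OP - → 2 - 10 = -8. Stack: [-8]
STORE_FAST z → z=-8. Stack: []
LOAD_FAST_LOAD_FAST a,z → push 10,-8. Stack: [10, -8]
COMPARE_OP bool(>=) → 10 vs -8 = True. Stack: [True]
POP_JUMP_IF_FALSE → pop True; no jump. Stack: []
LOAD_CONST → push 3. Stack: [3]
LOAD_FAST b → push 12. Stack: [3, 12]
BINARY_OP | → 3 | 12 = 15. Stack: [15]
STORE_FAST k → k=15. Stack: []
LOAD_CONST → push 7. Stack: [7]
LOAD_FAST a → push 10. Stack: [7, 10]
BINARY_OP * → 7 * 10 = 70. Stack: [70]
STORE_FAST k → k=70. Stack: []
LOAD_FAST k → push 70. Stack: [70]
RETURN_VALUE → return 70.

70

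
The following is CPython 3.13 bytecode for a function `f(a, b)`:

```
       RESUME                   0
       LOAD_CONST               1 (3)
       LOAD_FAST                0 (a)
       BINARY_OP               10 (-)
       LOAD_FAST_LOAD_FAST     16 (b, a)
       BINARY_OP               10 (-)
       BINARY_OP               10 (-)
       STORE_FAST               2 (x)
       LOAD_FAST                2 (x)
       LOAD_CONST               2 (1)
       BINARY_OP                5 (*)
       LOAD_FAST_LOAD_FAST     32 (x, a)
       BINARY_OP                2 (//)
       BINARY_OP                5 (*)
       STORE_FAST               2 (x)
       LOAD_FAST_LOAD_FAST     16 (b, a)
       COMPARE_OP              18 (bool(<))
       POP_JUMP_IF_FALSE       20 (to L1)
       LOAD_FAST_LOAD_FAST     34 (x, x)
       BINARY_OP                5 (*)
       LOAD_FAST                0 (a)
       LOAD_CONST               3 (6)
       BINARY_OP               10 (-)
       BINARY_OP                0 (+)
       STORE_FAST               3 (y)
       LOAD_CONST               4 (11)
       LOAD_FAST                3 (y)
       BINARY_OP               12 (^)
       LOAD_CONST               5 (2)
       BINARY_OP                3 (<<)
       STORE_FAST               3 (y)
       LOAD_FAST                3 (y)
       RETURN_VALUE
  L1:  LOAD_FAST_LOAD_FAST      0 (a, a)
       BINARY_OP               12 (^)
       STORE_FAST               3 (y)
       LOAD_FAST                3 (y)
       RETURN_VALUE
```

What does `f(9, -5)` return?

LOAD_CONST → push 3. Stack: [3]
LOAD_FAST a → push 9. Stack: [3, 9]
BINARY_OP - → 3 - 9 = -6. Stack: [-6]
LOAD_FAST_LOAD_FAST b,a → push -5,9. Stack: [-6, -5, 9]
BINARY_OP - → -5 - 9 = -14. Stack: [-6, -14]
BINARY_OP - → -6 - -14 = 8. Stack: [8]
STORE_FAST x → x=8. Stack: []
LOAD_FAST x → push 8. Stack: [8]
LOAD_CONST → push 1. Stack: [8, 1]
BINARY_OP * → 8 * 1 = 8. Stack: [8]
LOAD_FAST_LOAD_FAST x,a → push 8,9. Stack: [8, 8, 9]
BINARY_OP // → 8 // 9 = 0. Stack: [8, 0]
BINARY_OP * → 8 * 0 = 0. Stack: [0]
STORE_FAST x → x=0. Stack: []
LOAD_FAST_LOAD_FAST b,a → push -5,9. Stack: [-5, 9]
COMPARE_OP bool(<) → -5 vs 9 = True. Stack: [True]
POP_JUMP_IF_FALSE → pop True; no jump. Stack: []
LOAD_FAST_LOAD_FAST x,x → push 0,0. Stack: [0, 0]
BINARY_OP * → 0 * 0 = 0. Stack: [0]
LOAD_FAST a → push 9. Stack: [0, 9]
LOAD_CONST → push 6. Stack: [0, 9, 6]
BINARY_OP - → 9 - 6 = 3. Stack: [0, 3]
BINARY_OP + → 0 + 3 = 3. Stack: [3]
STORE_FAST y → y=3. Stack: []
LOAD_CONST → push 11. Stack: [11]
LOAD_FAST y → push 3. Stack: [11, 3]
BINARY_OP ^ → 11 ^ 3 = 8. Stack: [8]
LOAD_CONST → push 2. Stack: [8, 2]
BINARY_OP << → 8 << 2 = 32. Stack: [32]
STORE_FAST y → y=32. Stack: []
LOAD_FAST y → push 32. Stack: [32]
RETURN_VALUE → return 32.

32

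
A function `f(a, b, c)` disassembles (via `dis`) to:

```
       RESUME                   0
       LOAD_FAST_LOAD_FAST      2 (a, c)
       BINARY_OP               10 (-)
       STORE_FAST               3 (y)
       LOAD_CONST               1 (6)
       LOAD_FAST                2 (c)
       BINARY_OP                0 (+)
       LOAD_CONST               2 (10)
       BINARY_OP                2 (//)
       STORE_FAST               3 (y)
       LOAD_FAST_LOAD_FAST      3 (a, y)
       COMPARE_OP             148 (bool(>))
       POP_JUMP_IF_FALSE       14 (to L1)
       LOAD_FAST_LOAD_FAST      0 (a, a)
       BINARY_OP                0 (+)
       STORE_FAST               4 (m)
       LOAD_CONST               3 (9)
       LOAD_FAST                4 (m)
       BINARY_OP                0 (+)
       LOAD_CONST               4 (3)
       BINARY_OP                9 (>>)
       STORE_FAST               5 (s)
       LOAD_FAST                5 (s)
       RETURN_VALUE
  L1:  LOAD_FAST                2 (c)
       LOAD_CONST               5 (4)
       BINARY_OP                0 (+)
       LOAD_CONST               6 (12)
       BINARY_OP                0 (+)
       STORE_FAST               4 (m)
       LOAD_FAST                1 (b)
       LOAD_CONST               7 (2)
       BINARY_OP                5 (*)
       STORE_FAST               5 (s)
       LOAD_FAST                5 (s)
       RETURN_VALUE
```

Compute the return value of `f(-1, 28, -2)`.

LOAD_FAST_LOAD_FAST a,c → push -1,-2. Stack: [-1, -2]
BINARY_OP - → -1 - -2 = 1. Stack: [1]
STORE_FAST y → y=1. Stack: []
LOAD_CONST → push 6. Stack: [6]
LOAD_FAST c → push -2. Stack: [6, -2]
BINARY_OP + → 6 + -2 = 4. Stack: [4]
LOAD_CONST → push 10. Stack: [4, 10]
BINARY_OP // → 4 // 10 = 0. Stack: [0]
STORE_FAST y → y=0. Stack: []
LOAD_FAST_LOAD_FAST a,y → push -1,0. Stack: [-1, 0]
COMPARE_OP bool(>) → -1 vs 0 = False. Stack: [False]
POP_JUMP_IF_FALSE → pop False; jump. Stack: []
LOAD_FAST c → push -2. Stack: [-2]
LOAD_CONST → push 4. Stack: [-2, 4]
BINARY_OP + → -2 + 4 = 2. Stack: [2]
LOAD_CONST → push 12. Stack: [2, 12]
BINARY_OP + → 2 + 12 = 14. Stack: [14]
STORE_FAST m → m=14. Stack: []
LOAD_FAST b → push 28. Stack: [28]
LOAD_CONST → push 2. Stack: [28, 2]
BINARY_OP * → 28 * 2 = 56. Stack: [56]
STORE_FAST s → s=56. Stack: []
LOAD_FAST s → push 56. Stack: [56]
RETURN_VALUE → return 56.

56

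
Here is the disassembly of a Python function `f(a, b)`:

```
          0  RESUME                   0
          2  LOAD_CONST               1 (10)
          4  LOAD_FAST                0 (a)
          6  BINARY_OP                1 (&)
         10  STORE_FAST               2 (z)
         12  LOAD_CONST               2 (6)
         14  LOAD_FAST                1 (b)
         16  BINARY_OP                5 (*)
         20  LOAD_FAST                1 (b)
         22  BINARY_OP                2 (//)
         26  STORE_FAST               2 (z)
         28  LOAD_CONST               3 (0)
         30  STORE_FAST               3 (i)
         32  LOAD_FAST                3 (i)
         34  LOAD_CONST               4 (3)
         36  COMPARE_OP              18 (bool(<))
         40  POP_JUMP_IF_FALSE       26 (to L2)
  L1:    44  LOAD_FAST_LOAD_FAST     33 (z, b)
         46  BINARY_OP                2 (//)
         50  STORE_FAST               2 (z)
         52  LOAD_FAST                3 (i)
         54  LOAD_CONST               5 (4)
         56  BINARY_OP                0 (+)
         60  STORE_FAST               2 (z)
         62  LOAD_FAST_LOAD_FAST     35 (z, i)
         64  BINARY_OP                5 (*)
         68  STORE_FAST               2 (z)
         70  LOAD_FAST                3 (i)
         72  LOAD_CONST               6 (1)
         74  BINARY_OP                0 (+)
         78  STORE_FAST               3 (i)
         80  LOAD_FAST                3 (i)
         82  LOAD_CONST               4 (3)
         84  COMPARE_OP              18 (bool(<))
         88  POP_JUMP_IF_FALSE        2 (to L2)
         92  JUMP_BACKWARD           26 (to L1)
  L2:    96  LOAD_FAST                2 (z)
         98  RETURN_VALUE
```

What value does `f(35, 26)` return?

LOAD_CONST → push 10
LOAD_FAST a → push 35
BINARY_OP & → 10 & 35 = 2
STORE_FAST z → z=2
LOAD_CONST → push 6
LOAD_FAST b → push 26
BINARY_OP * → 6 * 26 = 156
LOAD_FAST b → push 26
BINARY_OP // → 156 // 26 = 6
STORE_FAST z → z=6
LOAD_CONST → push 0
STORE_FAST i → i=0
LOAD_FAST i → push 0
LOAD_CONST → push 3
COMPARE_OP bool(<) → 0 vs 3 = True
POP_JUMP_IF_FALSE → pop True; no jump
LOAD_FAST_LOAD_FAST z,b → push 6,26
BINARY_OP // → 6 // 26 = 0
STORE_FAST z → z=0
LOAD_FAST i → push 0
LOAD_CONST → push 4
BINARY_OP + → 0 + 4 = 4
STORE_FAST z → z=4
LOAD_FAST_LOAD_FAST z,i → push 4,0
BINARY_OP * → 4 * 0 = 0
STORE_FAST z → z=0
LOAD_FAST i → push 0
LOAD_CONST → push 1
BINARY_OP + → 0 + 1 = 1
STORE_FAST i → i=1
LOAD_FAST i → push 1
LOAD_CONST → push 3
COMPARE_OP bool(<) → 1 vs 3 = True
POP_JUMP_IF_FALSE → pop True; no jump
LOAD_FAST_LOAD_FAST z,b → push 0,26
BINARY_OP // → 0 // 26 = 0
STORE_FAST z → z=0
LOAD_FAST i → push 1
LOAD_CONST → push 4
BINARY_OP + → 1 + 4 = 5
STORE_FAST z → z=5
LOAD_FAST_LOAD_FAST z,i → push 5,1
BINARY_OP * → 5 * 1 = 5
STORE_FAST z → z=5
LOAD_FAST i → push 1
LOAD_CONST → push 1
BINARY_OP + → 1 + 1 = 2
STORE_FAST i → i=2
LOAD_FAST i → push 2
LOAD_CONST → push 3
COMPARE_OP bool(<) → 2 vs 3 = True
POP_JUMP_IF_FALSE → pop True; no jump
LOAD_FAST_LOAD_FAST z,b → push 5,26
BINARY_OP // → 5 // 26 = 0
STORE_FAST z → z=0
LOAD_FAST i → push 2
LOAD_CONST → push 4
BINARY_OP + → 2 + 4 = 6
STORE_FAST z → z=6
LOAD_FAST_LOAD_FAST z,i → push 6,2
BINARY_OP * → 6 * 2 = 12
STORE_FAST z → z=12
LOAD_FAST i → push 2
LOAD_CONST → push 1
BINARY_OP + → 2 + 1 = 3
STORE_FAST i → i=3
LOAD_FAST i → push 3
LOAD_CONST → push 3
COMPARE_OP bool(<) → 3 vs 3 = False
POP_JUMP_IF_FALSE → pop False; jump
LOAD_FAST z → push 12
RETURN_VALUE → return 12.

12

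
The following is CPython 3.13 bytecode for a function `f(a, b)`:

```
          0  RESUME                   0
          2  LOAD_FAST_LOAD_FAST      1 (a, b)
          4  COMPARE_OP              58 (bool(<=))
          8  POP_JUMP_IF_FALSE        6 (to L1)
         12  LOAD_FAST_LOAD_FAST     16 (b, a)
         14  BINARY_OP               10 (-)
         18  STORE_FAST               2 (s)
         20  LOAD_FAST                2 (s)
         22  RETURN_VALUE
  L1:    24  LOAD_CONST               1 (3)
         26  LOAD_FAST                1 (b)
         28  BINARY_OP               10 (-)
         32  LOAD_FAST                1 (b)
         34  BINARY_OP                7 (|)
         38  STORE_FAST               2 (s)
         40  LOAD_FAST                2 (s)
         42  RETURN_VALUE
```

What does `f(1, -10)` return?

LOAD_FAST_LOAD_FAST a,b → push 1,-10. Stack: [1, -10]
COMPARE_OP bool(<=) → 1 vs -10 = False. Stack: [False]
POP_JUMP_IF_FALSE → pop False; jump. Stack: []
LOAD_CONST → push 3. Stack: [3]
LOAD_FAST b → push -10. Stack: [3, -10]
BINARY_OP - → 3 - -10 = 13. Stack: [13]
LOAD_FAST b → push -10. Stack: [13, -10]
BINARY_OP | → 13 | -10 = -1. Stack: [-1]
STORE_FAST s → s=-1. Stack: []
LOAD_FAST s → push -1. Stack: [-1]
RETURN_VALUE → return -1.

-1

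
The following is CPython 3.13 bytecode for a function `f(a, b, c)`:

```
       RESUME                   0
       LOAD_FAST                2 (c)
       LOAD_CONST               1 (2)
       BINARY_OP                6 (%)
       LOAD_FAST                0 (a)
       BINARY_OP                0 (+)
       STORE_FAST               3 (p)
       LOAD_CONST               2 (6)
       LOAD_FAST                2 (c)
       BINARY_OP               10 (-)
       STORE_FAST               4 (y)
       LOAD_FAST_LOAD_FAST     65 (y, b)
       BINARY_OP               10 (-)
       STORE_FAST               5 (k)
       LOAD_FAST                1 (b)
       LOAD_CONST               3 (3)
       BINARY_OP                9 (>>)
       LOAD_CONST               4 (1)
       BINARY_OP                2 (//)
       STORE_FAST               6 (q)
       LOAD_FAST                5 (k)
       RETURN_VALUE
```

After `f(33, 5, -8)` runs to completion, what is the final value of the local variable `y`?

14

LOAD_FAST c → push -8. Stack: [-8]
LOAD_CONST → push 2. Stack: [-8, 2]
BINARY_OP % → -8 % 2 = 0. Stack: [0]
LOAD_FAST a → push 33. Stack: [0, 33]
BINARY_OP + → 0 + 33 = 33. Stack: [33]
STORE_FAST p → p=33. Stack: []
LOAD_CONST → push 6. Stack: [6]
LOAD_FAST c → push -8. Stack: [6, -8]
BINARY_OP - → 6 - -8 = 14. Stack: [14]
STORE_FAST y → y=14. Stack: []
LOAD_FAST_LOAD_FAST y,b → push 14,5. Stack: [14, 5]
BINARY_OP - → 14 - 5 = 9. Stack: [9]
STORE_FAST k → k=9. Stack: []
LOAD_FAST b → push 5. Stack: [5]
LOAD_CONST → push 3. Stack: [5, 3]
BINARY_OP >> → 5 >> 3 = 0. Stack: [0]
LOAD_CONST → push 1. Stack: [0, 1]
BINARY_OP // → 0 // 1 = 0. Stack: [0]
STORE_FAST q → q=0. Stack: []
LOAD_FAST k → push 9. Stack: [9]
RETURN_VALUE → return 9.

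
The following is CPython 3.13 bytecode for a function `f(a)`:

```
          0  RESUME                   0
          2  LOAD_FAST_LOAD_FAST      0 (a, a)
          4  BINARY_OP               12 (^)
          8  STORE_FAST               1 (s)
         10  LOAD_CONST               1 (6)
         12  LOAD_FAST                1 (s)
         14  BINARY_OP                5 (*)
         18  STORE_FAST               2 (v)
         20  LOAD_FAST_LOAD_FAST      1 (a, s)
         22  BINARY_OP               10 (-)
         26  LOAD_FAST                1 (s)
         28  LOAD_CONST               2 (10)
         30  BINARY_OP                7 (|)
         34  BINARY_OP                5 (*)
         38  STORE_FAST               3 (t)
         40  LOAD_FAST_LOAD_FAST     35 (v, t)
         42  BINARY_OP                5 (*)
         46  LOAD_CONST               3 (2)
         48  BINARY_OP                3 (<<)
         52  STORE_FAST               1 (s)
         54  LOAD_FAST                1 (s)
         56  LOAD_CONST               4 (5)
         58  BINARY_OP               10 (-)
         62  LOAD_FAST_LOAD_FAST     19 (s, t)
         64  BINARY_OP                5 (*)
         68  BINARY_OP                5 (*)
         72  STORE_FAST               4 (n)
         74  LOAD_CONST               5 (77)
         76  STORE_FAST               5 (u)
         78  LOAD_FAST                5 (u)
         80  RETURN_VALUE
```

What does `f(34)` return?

LOAD_FAST_LOAD_FAST a,a → push 34,34. Stack: [34, 34]
BINARY_OP ^ → 34 ^ 34 = 0. Stack: [0]
STORE_FAST s → s=0. Stack: []
LOAD_CONST → push 6. Stack: [6]
LOAD_FAST s → push 0. Stack: [6, 0]
BINARY_OP * → 6 * 0 = 0. Stack: [0]
STORE_FAST v → v=0. Stack: []
LOAD_FAST_LOAD_FAST a,s → push 34,0. Stack: [34, 0]
BINARY_OP - → 34 - 0 = 34. Stack: [34]
LOAD_FAST s → push 0. Stack: [34, 0]
LOAD_CONST → push 10. Stack: [34, 0, 10]
BINARY_OP | → 0 | 10 = 10. Stack: [34, 10]
BINARY_OP * → 34 * 10 = 340. Stack: [340]
STORE_FAST t → t=340. Stack: []
LOAD_FAST_LOAD_FAST v,t → push 0,340. Stack: [0, 340]
BINARY_OP * → 0 * 340 = 0. Stack: [0]
LOAD_CONST → push 2. Stack: [0, 2]
BINARY_OP << → 0 << 2 = 0. Stack: [0]
STORE_FAST s → s=0. Stack: []
LOAD_FAST s → push 0. Stack: [0]
LOAD_CONST → push 5. Stack: [0, 5]
BINARY_OP - → 0 - 5 = -5. Stack: [-5]
LOAD_FAST_LOAD_FAST s,t → push 0,340. Stack: [-5, 0, 340]
BINARY_OP * → 0 * 340 = 0. Stack: [-5, 0]
BINARY_OP * → -5 * 0 = 0. Stack: [0]
STORE_FAST n → n=0. Stack: []
LOAD_CONST → push 77. Stack: [77]
STORE_FAST u → u=77. Stack: []
LOAD_FAST u → push 77. Stack: [77]
RETURN_VALUE → return 77.

77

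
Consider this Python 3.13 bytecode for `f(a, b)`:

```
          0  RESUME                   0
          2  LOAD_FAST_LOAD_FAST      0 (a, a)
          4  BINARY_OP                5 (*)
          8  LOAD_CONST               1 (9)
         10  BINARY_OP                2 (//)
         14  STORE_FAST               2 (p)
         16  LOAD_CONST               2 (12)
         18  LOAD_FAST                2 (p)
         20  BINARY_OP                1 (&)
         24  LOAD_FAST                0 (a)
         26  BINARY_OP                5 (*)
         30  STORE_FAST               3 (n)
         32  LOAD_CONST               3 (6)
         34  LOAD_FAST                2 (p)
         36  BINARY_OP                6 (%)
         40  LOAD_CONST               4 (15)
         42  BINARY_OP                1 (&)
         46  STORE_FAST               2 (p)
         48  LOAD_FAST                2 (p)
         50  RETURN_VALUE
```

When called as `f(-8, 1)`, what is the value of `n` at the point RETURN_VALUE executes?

-32

LOAD_FAST_LOAD_FAST a,a → push -8,-8. Stack: [-8, -8]
BINARY_OP * → -8 * -8 = 64. Stack: [64]
LOAD_CONST → push 9. Stack: [64, 9]
BINARY_OP // → 64 // 9 = 7. Stack: [7]
STORE_FAST p → p=7. Stack: []
LOAD_CONST → push 12. Stack: [12]
LOAD_FAST p → push 7. Stack: [12, 7]
BINARY_OP & → 12 & 7 = 4. Stack: [4]
LOAD_FAST a → push -8. Stack: [4, -8]
BINARY_OP * → 4 * -8 = -32. Stack: [-32]
STORE_FAST n → n=-32. Stack: []
LOAD_CONST → push 6. Stack: [6]
LOAD_FAST p → push 7. Stack: [6, 7]
BINARY_OP % → 6 % 7 = 6. Stack: [6]
LOAD_CONST → push 15. Stack: [6, 15]
BINARY_OP & → 6 & 15 = 6. Stack: [6]
STORE_FAST p → p=6. Stack: []
LOAD_FAST p → push 6. Stack: [6]
RETURN_VALUE → return 6.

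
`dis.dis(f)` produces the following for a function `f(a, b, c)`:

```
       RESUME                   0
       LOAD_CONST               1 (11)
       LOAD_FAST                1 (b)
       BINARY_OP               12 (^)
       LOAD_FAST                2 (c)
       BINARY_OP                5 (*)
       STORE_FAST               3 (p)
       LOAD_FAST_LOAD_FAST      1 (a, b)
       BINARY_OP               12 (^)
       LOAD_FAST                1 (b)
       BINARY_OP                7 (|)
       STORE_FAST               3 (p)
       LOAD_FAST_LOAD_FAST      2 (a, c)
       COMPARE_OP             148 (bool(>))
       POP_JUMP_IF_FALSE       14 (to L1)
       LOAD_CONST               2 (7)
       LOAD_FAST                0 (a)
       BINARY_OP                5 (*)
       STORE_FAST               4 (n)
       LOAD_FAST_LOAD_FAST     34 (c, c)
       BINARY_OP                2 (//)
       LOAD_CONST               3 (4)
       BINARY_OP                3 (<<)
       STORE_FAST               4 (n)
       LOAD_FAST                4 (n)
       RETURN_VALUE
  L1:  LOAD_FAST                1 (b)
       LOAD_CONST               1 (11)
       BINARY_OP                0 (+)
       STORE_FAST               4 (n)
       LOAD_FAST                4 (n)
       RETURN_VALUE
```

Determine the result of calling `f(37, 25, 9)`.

LOAD_CONST → push 11. Stack: [11]
LOAD_FAST b → push 25. Stack: [11, 25]
BINARY_OP ^ → 11 ^ 25 = 18. Stack: [18]
LOAD_FAST c → push 9. Stack: [18, 9]
BINARY_OP * → 18 * 9 = 162. Stack: [162]
STORE_FAST p → p=162. Stack: []
LOAD_FAST_LOAD_FAST a,b → push 37,25. Stack: [37, 25]
BINARY_OP ^ → 37 ^ 25 = 60. Stack: [60]
LOAD_FAST b → push 25. Stack: [60, 25]
BINARY_OP | → 60 | 25 = 61. Stack: [61]
STORE_FAST p → p=61. Stack: []
LOAD_FAST_LOAD_FAST a,c → push 37,9. Stack: [37, 9]
COMPARE_OP bool(>) → 37 vs 9 = True. Stack: [True]
POP_JUMP_IF_FALSE → pop True; no jump. Stack: []
LOAD_CONST → push 7. Stack: [7]
LOAD_FAST a → push 37. Stack: [7, 37]
BINARY_OP * → 7 * 37 = 259. Stack: [259]
STORE_FAST n → n=259. Stack: []
LOAD_FAST_LOAD_FAST c,c → push 9,9. Stack: [9, 9]
BINARY_OP // → 9 // 9 = 1. Stack: [1]
LOAD_CONST → push 4. Stack: [1, 4]
BINARY_OP << → 1 << 4 = 16. Stack: [16]
STORE_FAST n → n=16. Stack: []
LOAD_FAST n → push 16. Stack: [16]
RETURN_VALUE → return 16.

16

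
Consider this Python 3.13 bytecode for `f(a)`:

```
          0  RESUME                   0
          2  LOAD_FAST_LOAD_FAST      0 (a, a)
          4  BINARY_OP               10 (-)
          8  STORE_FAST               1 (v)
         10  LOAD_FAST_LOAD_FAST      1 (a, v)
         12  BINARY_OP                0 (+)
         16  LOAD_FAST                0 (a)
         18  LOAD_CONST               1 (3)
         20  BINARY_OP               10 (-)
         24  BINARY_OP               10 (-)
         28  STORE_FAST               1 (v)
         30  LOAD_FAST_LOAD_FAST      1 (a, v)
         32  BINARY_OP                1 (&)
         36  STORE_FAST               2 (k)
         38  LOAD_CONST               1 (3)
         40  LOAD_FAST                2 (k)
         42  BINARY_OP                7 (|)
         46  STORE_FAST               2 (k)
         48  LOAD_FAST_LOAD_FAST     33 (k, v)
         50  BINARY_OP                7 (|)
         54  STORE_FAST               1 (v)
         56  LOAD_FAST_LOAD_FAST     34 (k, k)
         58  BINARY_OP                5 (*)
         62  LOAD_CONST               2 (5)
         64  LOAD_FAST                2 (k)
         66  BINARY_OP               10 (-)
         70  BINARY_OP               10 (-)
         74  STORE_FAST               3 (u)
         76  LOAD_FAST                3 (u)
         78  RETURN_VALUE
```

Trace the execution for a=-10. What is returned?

LOAD_FAST_LOAD_FAST a,a → push -10,-10. Stack: [-10, -10]
BINARY_OP - → -10 - -10 = 0. Stack: [0]
STORE_FAST v → v=0. Stack: []
LOAD_FAST_LOAD_FAST a,v → push -10,0. Stack: [-10, 0]
BINARY_OP + → -10 + 0 = -10. Stack: [-10]
LOAD_FAST a → push -10. Stack: [-10, -10]
LOAD_CONST → push 3. Stack: [-10, -10, 3]
BINARY_OP - → -10 - 3 = -13. Stack: [-10, -13]
BINARY_OP - → -10 - -13 = 3. Stack: [3]
STORE_FAST v → v=3. Stack: []
LOAD_FAST_LOAD_FAST a,v → push -10,3. Stack: [-10, 3]
BINARY_OP & → -10 & 3 = 2. Stack: [2]
STORE_FAST k → k=2. Stack: []
LOAD_CONST → push 3. Stack: [3]
LOAD_FAST k → push 2. Stack: [3, 2]
BINARY_OP | → 3 | 2 = 3. Stack: [3]
STORE_FAST k → k=3. Stack: []
LOAD_FAST_LOAD_FAST k,v → push 3,3. Stack: [3, 3]
BINARY_OP | → 3 | 3 = 3. Stack: [3]
STORE_FAST v → v=3. Stack: []
LOAD_FAST_LOAD_FAST k,k → push 3,3. Stack: [3, 3]
BINARY_OP * → 3 * 3 = 9. Stack: [9]
LOAD_CONST → push 5. Stack: [9, 5]
LOAD_FAST k → push 3. Stack: [9, 5, 3]
BINARY_OP - → 5 - 3 = 2. Stack: [9, 2]
BINARY_OP - → 9 - 2 = 7. Stack: [7]
STORE_FAST u → u=7. Stack: []
LOAD_FAST u → push 7. Stack: [7]
RETURN_VALUE → return 7.

7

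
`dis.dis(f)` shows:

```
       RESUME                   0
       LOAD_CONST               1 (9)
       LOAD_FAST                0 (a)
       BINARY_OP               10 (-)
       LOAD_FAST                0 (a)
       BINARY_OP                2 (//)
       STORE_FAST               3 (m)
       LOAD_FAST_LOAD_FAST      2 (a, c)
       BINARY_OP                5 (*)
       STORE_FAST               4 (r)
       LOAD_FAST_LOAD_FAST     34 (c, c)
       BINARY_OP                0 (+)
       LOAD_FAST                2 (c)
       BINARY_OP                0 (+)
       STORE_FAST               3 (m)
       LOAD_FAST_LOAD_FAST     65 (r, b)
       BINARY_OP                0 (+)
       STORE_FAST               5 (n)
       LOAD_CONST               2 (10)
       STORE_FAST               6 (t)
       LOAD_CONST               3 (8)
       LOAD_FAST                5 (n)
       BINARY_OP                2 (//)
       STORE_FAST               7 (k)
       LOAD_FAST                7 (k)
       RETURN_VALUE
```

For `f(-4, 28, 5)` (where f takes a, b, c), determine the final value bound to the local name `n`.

LOAD_CONST → push 9. Stack: [9]
LOAD_FAST a → push -4. Stack: [9, -4]
BINARY_OP - → 9 - -4 = 13. Stack: [13]
LOAD_FAST a → push -4. Stack: [13, -4]
BINARY_OP // → 13 // -4 = -4. Stack: [-4]
STORE_FAST m → m=-4. Stack: []
LOAD_FAST_LOAD_FAST a,c → push -4,5. Stack: [-4, 5]
BINARY_OP * → -4 * 5 = -20. Stack: [-20]
STORE_FAST r → r=-20. Stack: []
LOAD_FAST_LOAD_FAST c,c → push 5,5. Stack: [5, 5]
BINARY_OP + → 5 + 5 = 10. Stack: [10]
LOAD_FAST c → push 5. Stack: [10, 5]
BINARY_OP + → 10 + 5 = 15. Stack: [15]
STORE_FAST m → m=15. Stack: []
LOAD_FAST_LOAD_FAST r,b → push -20,28. Stack: [-20, 28]
BINARY_OP + → -20 + 28 = 8. Stack: [8]
STORE_FAST n → n=8. Stack: []
LOAD_CONST → push 10. Stack: [10]
STORE_FAST t → t=10. Stack: []
LOAD_CONST → push 8. Stack: [8]
LOAD_FAST n → push 8. Stack: [8, 8]
BINARY_OP // → 8 // 8 = 1. Stack: [1]
STORE_FAST k → k=1. Stack: []
LOAD_FAST k → push 1. Stack: [1]
RETURN_VALUE → return 1.

8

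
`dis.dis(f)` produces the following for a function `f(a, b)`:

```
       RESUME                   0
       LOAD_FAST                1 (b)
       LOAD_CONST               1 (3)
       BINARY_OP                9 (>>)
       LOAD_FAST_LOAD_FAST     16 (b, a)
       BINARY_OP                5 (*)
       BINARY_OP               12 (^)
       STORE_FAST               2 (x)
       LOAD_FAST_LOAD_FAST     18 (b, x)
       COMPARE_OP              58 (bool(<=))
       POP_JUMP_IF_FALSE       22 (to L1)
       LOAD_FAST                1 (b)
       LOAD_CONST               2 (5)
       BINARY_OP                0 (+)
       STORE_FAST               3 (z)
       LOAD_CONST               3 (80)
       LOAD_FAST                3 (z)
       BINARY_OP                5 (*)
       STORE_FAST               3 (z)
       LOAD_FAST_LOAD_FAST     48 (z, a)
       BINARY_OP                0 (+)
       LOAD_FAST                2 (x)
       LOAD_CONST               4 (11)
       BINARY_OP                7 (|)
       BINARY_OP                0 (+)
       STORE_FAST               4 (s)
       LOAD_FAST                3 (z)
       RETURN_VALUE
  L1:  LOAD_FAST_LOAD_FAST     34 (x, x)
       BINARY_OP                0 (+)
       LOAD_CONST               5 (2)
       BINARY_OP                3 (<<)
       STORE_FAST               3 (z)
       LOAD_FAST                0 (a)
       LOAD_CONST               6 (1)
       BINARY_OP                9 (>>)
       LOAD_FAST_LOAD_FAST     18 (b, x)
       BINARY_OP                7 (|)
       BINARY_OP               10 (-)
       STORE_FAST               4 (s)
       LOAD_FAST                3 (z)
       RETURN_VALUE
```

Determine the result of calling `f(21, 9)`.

1120

LOAD_FAST b → push 9. Stack: [9]
LOAD_CONST → push 3. Stack: [9, 3]
BINARY_OP >> → 9 >> 3 = 1. Stack: [1]
LOAD_FAST_LOAD_FAST b,a → push 9,21. Stack: [1, 9, 21]
BINARY_OP * → 9 * 21 = 189. Stack: [1, 189]
BINARY_OP ^ → 1 ^ 189 = 188. Stack: [188]
STORE_FAST x → x=188. Stack: []
LOAD_FAST_LOAD_FAST b,x → push 9,188. Stack: [9, 188]
COMPARE_OP bool(<=) → 9 vs 188 = True. Stack: [True]
POP_JUMP_IF_FALSE → pop True; no jump. Stack: []
LOAD_FAST b → push 9. Stack: [9]
LOAD_CONST → push 5. Stack: [9, 5]
BINARY_OP + → 9 + 5 = 14. Stack: [14]
STORE_FAST z → z=14. Stack: []
LOAD_CONST → push 80. Stack: [80]
LOAD_FAST z → push 14. Stack: [80, 14]
BINARY_OP * → 80 * 14 = 1120. Stack: [1120]
STORE_FAST z → z=1120. Stack: []
LOAD_FAST_LOAD_FAST z,a → push 1120,21. Stack: [1120, 21]
BINARY_OP + → 1120 + 21 = 1141. Stack: [1141]
LOAD_FAST x → push 188. Stack: [1141, 188]
LOAD_CONST → push 11. Stack: [1141, 188, 11]
BINARY_OP | → 188 | 11 = 191. Stack: [1141, 191]
BINARY_OP + → 1141 + 191 = 1332. Stack: [1332]
STORE_FAST s → s=1332. Stack: []
LOAD_FAST z → push 1120. Stack: [1120]
RETURN_VALUE → return 1120.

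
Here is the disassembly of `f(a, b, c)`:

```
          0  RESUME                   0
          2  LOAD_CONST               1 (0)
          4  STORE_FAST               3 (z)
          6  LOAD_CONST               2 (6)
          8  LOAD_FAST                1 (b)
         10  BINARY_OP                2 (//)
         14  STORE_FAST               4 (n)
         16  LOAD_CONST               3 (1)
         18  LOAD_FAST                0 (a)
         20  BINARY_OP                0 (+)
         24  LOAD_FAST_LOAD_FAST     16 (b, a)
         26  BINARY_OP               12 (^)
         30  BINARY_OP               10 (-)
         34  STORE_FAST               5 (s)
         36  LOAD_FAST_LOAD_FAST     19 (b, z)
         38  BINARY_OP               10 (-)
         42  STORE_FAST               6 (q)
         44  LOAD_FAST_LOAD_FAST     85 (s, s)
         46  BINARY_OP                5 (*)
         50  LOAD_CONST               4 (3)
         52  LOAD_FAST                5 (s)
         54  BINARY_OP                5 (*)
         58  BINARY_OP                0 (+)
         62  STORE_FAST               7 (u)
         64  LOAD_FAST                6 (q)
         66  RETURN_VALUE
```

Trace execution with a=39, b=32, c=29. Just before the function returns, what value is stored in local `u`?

LOAD_CONST → push 0. Stack: [0]
STORE_FAST z → z=0. Stack: []
LOAD_CONST → push 6. Stack: [6]
LOAD_FAST b → push 32. Stack: [6, 32]
BINARY_OP // → 6 // 32 = 0. Stack: [0]
STORE_FAST n → n=0. Stack: []
LOAD_CONST → push 1. Stack: [1]
LOAD_FAST a → push 39. Stack: [1, 39]
BINARY_OP + → 1 + 39 = 40. Stack: [40]
LOAD_FAST_LOAD_FAST b,a → push 32,39. Stack: [40, 32, 39]
BINARY_OP ^ → 32 ^ 39 = 7. Stack: [40, 7]
BINARY_OP - → 40 - 7 = 33. Stack: [33]
STORE_FAST s → s=33. Stack: []
LOAD_FAST_LOAD_FAST b,z → push 32,0. Stack: [32, 0]
BINARY_OP - → 32 - 0 = 32. Stack: [32]
STORE_FAST q → q=32. Stack: []
LOAD_FAST_LOAD_FAST s,s → push 33,33. Stack: [33, 33]
BINARY_OP * → 33 * 33 = 1089. Stack: [1089]
LOAD_CONST → push 3. Stack: [1089, 3]
LOAD_FAST s → push 33. Stack: [1089, 3, 33]
BINARY_OP * → 3 * 33 = 99. Stack: [1089, 99]
BINARY_OP + → 1089 + 99 = 1188. Stack: [1188]
STORE_FAST u → u=1188. Stack: []
LOAD_FAST q → push 32. Stack: [32]
RETURN_VALUE → return 32.

1188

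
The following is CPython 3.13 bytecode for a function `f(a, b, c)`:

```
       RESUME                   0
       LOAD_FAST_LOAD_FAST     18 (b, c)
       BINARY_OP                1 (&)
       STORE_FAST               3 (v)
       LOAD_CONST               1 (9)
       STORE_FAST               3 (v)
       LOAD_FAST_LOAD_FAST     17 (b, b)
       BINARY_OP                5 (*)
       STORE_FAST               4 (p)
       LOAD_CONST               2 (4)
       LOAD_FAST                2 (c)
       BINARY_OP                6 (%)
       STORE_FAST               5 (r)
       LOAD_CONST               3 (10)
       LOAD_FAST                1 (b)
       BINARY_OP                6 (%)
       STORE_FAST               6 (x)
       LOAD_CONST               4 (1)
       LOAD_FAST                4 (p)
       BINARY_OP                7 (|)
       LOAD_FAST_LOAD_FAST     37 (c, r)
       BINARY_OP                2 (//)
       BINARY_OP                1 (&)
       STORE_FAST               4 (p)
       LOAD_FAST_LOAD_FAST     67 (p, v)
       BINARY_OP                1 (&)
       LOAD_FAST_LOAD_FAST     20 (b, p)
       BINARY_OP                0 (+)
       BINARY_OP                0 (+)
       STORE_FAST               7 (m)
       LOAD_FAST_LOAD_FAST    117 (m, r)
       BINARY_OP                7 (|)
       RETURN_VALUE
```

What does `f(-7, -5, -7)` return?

LOAD_FAST_LOAD_FAST b,c → push -5,-7. Stack: [-5, -7]
BINARY_OP & → -5 & -7 = -7. Stack: [-7]
STORE_FAST v → v=-7. Stack: []
LOAD_CONST → push 9. Stack: [9]
STORE_FAST v → v=9. Stack: []
LOAD_FAST_LOAD_FAST b,b → push -5,-5. Stack: [-5, -5]
BINARY_OP * → -5 * -5 = 25. Stack: [25]
STORE_FAST p → p=25. Stack: []
LOAD_CONST → push 4. Stack: [4]
LOAD_FAST c → push -7. Stack: [4, -7]
BINARY_OP % → 4 % -7 = -3. Stack: [-3]
STORE_FAST r → r=-3. Stack: []
LOAD_CONST → push 10. Stack: [10]
LOAD_FAST b → push -5. Stack: [10, -5]
BINARY_OP % → 10 % -5 = 0. Stack: [0]
STORE_FAST x → x=0. Stack: []
LOAD_CONST → push 1. Stack: [1]
LOAD_FAST p → push 25. Stack: [1, 25]
BINARY_OP | → 1 | 25 = 25. Stack: [25]
LOAD_FAST_LOAD_FAST c,r → push -7,-3. Stack: [25, -7, -3]
BINARY_OP // → -7 // -3 = 2. Stack: [25, 2]
BINARY_OP & → 25 & 2 = 0. Stack: [0]
STORE_FAST p → p=0. Stack: []
LOAD_FAST_LOAD_FAST p,v → push 0,9. Stack: [0, 9]
BINARY_OP & → 0 & 9 = 0. Stack: [0]
LOAD_FAST_LOAD_FAST b,p → push -5,0. Stack: [0, -5, 0]
BINARY_OP + → -5 + 0 = -5. Stack: [0, -5]
BINARY_OP + → 0 + -5 = -5. Stack: [-5]
STORE_FAST m → m=-5. Stack: []
LOAD_FAST_LOAD_FAST m,r → push -5,-3. Stack: [-5, -3]
BINARY_OP | → -5 | -3 = -1. Stack: [-1]
RETURN_VALUE → return -1.

-1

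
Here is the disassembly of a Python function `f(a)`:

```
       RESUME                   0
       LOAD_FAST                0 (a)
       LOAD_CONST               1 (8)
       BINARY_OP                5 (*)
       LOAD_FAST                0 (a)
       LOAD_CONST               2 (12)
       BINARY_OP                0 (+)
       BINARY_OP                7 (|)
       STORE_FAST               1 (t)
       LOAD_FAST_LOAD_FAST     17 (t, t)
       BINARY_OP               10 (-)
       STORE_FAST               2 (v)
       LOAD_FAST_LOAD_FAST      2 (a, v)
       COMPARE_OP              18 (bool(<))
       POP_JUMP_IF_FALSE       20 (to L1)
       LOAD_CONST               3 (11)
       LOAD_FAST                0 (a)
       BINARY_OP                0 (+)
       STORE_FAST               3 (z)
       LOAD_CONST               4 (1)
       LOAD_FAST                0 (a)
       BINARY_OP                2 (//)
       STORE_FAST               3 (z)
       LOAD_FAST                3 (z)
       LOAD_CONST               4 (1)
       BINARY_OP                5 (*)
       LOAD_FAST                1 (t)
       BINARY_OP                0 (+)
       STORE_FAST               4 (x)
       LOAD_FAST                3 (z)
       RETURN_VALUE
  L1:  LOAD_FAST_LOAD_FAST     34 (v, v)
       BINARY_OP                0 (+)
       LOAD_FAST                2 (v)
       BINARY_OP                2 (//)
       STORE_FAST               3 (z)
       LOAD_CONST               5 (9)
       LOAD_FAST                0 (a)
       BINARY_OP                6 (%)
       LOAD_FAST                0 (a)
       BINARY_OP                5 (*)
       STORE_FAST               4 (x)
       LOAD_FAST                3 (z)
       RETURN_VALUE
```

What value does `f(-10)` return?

-1

LOAD_FAST a → push -10. Stack: [-10]
LOAD_CONST → push 8. Stack: [-10, 8]
BINARY_OP * → -10 * 8 = -80. Stack: [-80]
LOAD_FAST a → push -10. Stack: [-80, -10]
LOAD_CONST → push 12. Stack: [-80, -10, 12]
BINARY_OP + → -10 + 12 = 2. Stack: [-80, 2]
BINARY_OP | → -80 | 2 = -78. Stack: [-78]
STORE_FAST t → t=-78. Stack: []
LOAD_FAST_LOAD_FAST t,t → push -78,-78. Stack: [-78, -78]
BINARY_OP - → -78 - -78 = 0. Stack: [0]
STORE_FAST v → v=0. Stack: []
LOAD_FAST_LOAD_FAST a,v → push -10,0. Stack: [-10, 0]
COMPARE_OP bool(<) → -10 vs 0 = True. Stack: [True]
POP_JUMP_IF_FALSE → pop True; no jump. Stack: []
LOAD_CONST → push 11. Stack: [11]
LOAD_FAST a → push -10. Stack: [11, -10]
BINARY_OP + → 11 + -10 = 1. Stack: [1]
STORE_FAST z → z=1. Stack: []
LOAD_CONST → push 1. Stack: [1]
LOAD_FAST a → push -10. Stack: [1, -10]
BINARY_OP // → 1 // -10 = -1. Stack: [-1]
STORE_FAST z → z=-1. Stack: []
LOAD_FAST z → push -1. Stack: [-1]
LOAD_CONST → push 1. Stack: [-1, 1]
BINARY_OP * → -1 * 1 = -1. Stack: [-1]
LOAD_FAST t → push -78. Stack: [-1, -78]
BINARY_OP + → -1 + -78 = -79. Stack: [-79]
STORE_FAST x → x=-79. Stack: []
LOAD_FAST z → push -1. Stack: [-1]
RETURN_VALUE → return -1.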